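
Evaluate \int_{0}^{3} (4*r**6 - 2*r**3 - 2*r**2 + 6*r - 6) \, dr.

16803/14

By the power rule, an antiderivative is F(r) = 4*r**7/7 - r**4/2 - 2*r**3/3 + 3*r**2 - 6*r.
Then F(3) - F(0) = (16803/14) - (0) = 16803/14.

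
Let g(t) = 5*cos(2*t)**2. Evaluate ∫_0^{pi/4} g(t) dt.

5*pi/8

Use the identity cos^2(2*t) = (1 + cos(4*t))/2.
An antiderivative is F(t) = 5*t/2 + 5*sin(4*t)/8.
Then F(pi/4) - F(0) = (5*pi/8) - (0) = 5*pi/8.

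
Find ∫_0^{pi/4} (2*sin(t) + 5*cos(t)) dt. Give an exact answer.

2 + 3*sqrt(2)/2

An antiderivative is F(t) = 5*sin(t) - 2*cos(t).
Then F(pi/4) - F(0) = (3*sqrt(2)/2) - (-2) = 2 + 3*sqrt(2)/2.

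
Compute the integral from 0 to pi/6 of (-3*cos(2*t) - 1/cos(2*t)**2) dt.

-5*sqrt(3)/4

An antiderivative is F(t) = -3*sin(2*t)/2 - tan(2*t)/2.
Then F(pi/6) - F(0) = (-5*sqrt(3)/4) - (0) = -5*sqrt(3)/4.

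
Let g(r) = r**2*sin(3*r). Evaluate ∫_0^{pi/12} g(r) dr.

-2/27 - sqrt(2)*pi**2/864 + sqrt(2)*pi/108 + sqrt(2)/27

Integrate by parts twice (u = r^2, dv = sin(3*r) dr).
An antiderivative is F(r) = -r**2*cos(3*r)/3 + 2*r*sin(3*r)/9 + 2*cos(3*r)/27.
Then F(pi/12) - F(0) = (sqrt(2)*(-pi**2 + 8*pi + 32)/864) - (2/27) = -2/27 - sqrt(2)*pi**2/864 + sqrt(2)*pi/108 + sqrt(2)/27.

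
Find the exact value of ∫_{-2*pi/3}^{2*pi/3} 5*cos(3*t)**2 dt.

10*pi/3

Use the identity cos^2(3*t) = (1 + cos(6*t))/2.
An antiderivative is F(t) = 5*t/2 + 5*sin(6*t)/12.
Then F(2*pi/3) - F(-2*pi/3) = (5*pi/3) - (-5*pi/3) = 10*pi/3.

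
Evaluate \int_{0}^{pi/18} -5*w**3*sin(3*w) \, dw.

-5*sqrt(3)*pi/162 - 5*pi**2/1944 + 5*sqrt(3)*pi**3/34992 + 5/27

Integrate by parts 3 times (u = w^3, dv = -5*sin(3*w) dw).
An antiderivative is F(w) = 5*w**3*cos(3*w)/3 - 5*w**2*sin(3*w)/3 - 10*w*cos(3*w)/9 + 10*sin(3*w)/27.
Then F(pi/18) - F(0) = (-5*sqrt(3)*pi/162 - 5*pi**2/1944 + 5*sqrt(3)*pi**3/34992 + 5/27) - (0) = -5*sqrt(3)*pi/162 - 5*pi**2/1944 + 5*sqrt(3)*pi**3/34992 + 5/27.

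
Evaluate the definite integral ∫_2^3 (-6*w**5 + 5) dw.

By the power rule, an antiderivative is F(w) = -w**6 + 5*w.
Then F(3) - F(2) = (-714) - (-54) = -660.

-660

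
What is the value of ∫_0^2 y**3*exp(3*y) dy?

Integrate by parts 3 times (u = y^3, dv = exp(3*y) dy).
An antiderivative is F(y) = (9*y**3 - 9*y**2 + 6*y - 2)*exp(3*y)/27.
Then F(2) - F(0) = (46*exp(6)/27) - (-2/27) = 2/27 + 46*exp(6)/27.

2/27 + 46*exp(6)/27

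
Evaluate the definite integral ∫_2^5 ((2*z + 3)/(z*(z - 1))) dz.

Factor the denominator: z**2 - z = z(z - 1).
Partial fractions: (2*z + 3)/(z*(z - 1)) = -3/z + 5/(z - 1).
An antiderivative is F(z) = -3*log(z) + 5*log(z - 1).
Then F(5) - F(2) = (-3*log(5) + 10*log(2)) - (-log(8)) = -3*log(5) + 13*log(2).

-3*log(5) + 13*log(2)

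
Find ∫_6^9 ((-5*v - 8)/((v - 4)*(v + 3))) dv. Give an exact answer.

-4*log(5) + log(3) + 2*log(2)

Factor the denominator: v**2 - v - 12 = (v + 3)(v - 4).
Partial fractions: (-5*v - 8)/((v - 4)*(v + 3)) = -1/(v + 3) - 4/(v - 4).
An antiderivative is F(v) = -4*log(v - 4) - log(v + 3).
Then F(9) - F(6) = (-4*log(5) - 2*log(2) - log(3)) - (-4*log(2) - 2*log(3)) = -4*log(5) + log(3) + 2*log(2).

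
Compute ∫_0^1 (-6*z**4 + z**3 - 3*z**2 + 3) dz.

By the power rule, an antiderivative is F(z) = -6*z**5/5 + z**4/4 - z**3 + 3*z.
Then F(1) - F(0) = (21/20) - (0) = 21/20.

21/20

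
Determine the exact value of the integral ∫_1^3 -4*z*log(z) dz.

8 - 18*log(3)

Integrate by parts once (u = ln z, dv = -4*z dz).
An antiderivative is F(z) = -z**2*(2*log(z) - 1).
Then F(3) - F(1) = (9 - 18*log(3)) - (1) = 8 - 18*log(3).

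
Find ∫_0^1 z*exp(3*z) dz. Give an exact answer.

Integrate by parts once (u = z, dv = exp(3*z) dz).
An antiderivative is F(z) = (3*z - 1)*exp(3*z)/9.
Then F(1) - F(0) = (2*exp(3)/9) - (-1/9) = 1/9 + 2*exp(3)/9.

1/9 + 2*exp(3)/9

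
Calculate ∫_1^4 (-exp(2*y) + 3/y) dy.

-exp(8)/2 + exp(2)/2 + log(64)

An antiderivative is F(y) = -exp(2*y)/2 + 3*log(y).
Then F(4) - F(1) = (-exp(8)/2 + log(64)) - (-exp(2)/2) = -exp(8)/2 + exp(2)/2 + log(64).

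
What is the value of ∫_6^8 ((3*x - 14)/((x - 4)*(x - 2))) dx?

log(81/32)

Factor the denominator: x**2 - 6*x + 8 = (x - 2)(x - 4).
Partial fractions: (3*x - 14)/((x - 4)*(x - 2)) = 4/(x - 2) - 1/(x - 4).
An antiderivative is F(x) = -log(x - 4) + 4*log(x - 2).
Then F(8) - F(6) = (2*log(2) + 4*log(3)) - (7*log(2)) = log(81/32).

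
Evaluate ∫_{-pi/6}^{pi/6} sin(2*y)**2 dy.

-sqrt(3)/8 + pi/6

Use the identity sin^2(2*y) = (1 - cos(4*y))/2.
An antiderivative is F(y) = y/2 - sin(4*y)/8.
Then F(pi/6) - F(-pi/6) = (-sqrt(3)/16 + pi/12) - (-pi/12 + sqrt(3)/16) = -sqrt(3)/8 + pi/6.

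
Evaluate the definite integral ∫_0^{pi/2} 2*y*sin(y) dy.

Integrate by parts once (u = y, dv = 2*sin(y) dy).
An antiderivative is F(y) = -2*y*cos(y) + 2*sin(y).
Then F(pi/2) - F(0) = (2) - (0) = 2.

2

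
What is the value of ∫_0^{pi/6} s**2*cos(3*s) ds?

Integrate by parts twice (u = s^2, dv = cos(3*s) ds).
An antiderivative is F(s) = s**2*sin(3*s)/3 + 2*s*cos(3*s)/9 - 2*sin(3*s)/27.
Then F(pi/6) - F(0) = (-2/27 + pi**2/108) - (0) = -2/27 + pi**2/108.

-2/27 + pi**2/108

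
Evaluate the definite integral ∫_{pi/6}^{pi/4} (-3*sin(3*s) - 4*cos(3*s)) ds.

4/3 - 7*sqrt(2)/6

An antiderivative is F(s) = -4*sin(3*s)/3 + cos(3*s).
Then F(pi/4) - F(pi/6) = (-7*sqrt(2)/6) - (-4/3) = 4/3 - 7*sqrt(2)/6.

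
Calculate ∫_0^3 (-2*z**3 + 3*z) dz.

By the power rule, an antiderivative is F(z) = -z**4/2 + 3*z**2/2.
Then F(3) - F(0) = (-27) - (0) = -27.

-27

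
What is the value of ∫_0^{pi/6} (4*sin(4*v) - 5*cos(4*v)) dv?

An antiderivative is F(v) = -5*sin(4*v)/4 - cos(4*v).
Then F(pi/6) - F(0) = (1/2 - 5*sqrt(3)/8) - (-1) = 3/2 - 5*sqrt(3)/8.

3/2 - 5*sqrt(3)/8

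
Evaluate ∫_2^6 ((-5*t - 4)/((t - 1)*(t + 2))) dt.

Factor the denominator: t**2 + t - 2 = (t + 2)(t - 1).
Partial fractions: (-5*t - 4)/((t - 1)*(t + 2)) = -2/(t + 2) - 3/(t - 1).
An antiderivative is F(t) = -3*log(t - 1) - 2*log(t + 2).
Then F(6) - F(2) = (-3*log(5) - 6*log(2)) - (-log(16)) = -3*log(5) - 2*log(2).

-3*log(5) - 2*log(2)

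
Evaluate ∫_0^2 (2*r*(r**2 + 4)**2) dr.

448/3

Let u = r**2 + 4, so du = 2*r dr. When r = 0, u = 4; when r = 2, u = 8.
The integral becomes ∫ u**2 du from 4 to 8, with antiderivative u**3/3.
Back in r: F(r) = (r**2 + 4)**3/3.
Then F(2) - F(0) = (512/3) - (64/3) = 448/3.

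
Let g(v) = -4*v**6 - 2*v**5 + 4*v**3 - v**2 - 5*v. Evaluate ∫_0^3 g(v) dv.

By the power rule, an antiderivative is F(v) = -4*v**7/7 - v**6/3 + v**4 - v**3/3 - 5*v**2/2.
Then F(3) - F(0) = (-20205/14) - (0) = -20205/14.

-20205/14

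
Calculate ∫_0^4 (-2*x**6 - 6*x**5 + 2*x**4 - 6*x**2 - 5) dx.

-298044/35

By the power rule, an antiderivative is F(x) = -2*x**7/7 - x**6 + 2*x**5/5 - 2*x**3 - 5*x.
Then F(4) - F(0) = (-298044/35) - (0) = -298044/35.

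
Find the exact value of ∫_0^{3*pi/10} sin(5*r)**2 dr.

3*pi/20

Use the identity sin^2(5*r) = (1 - cos(10*r))/2.
An antiderivative is F(r) = r/2 - sin(10*r)/20.
Then F(3*pi/10) - F(0) = (3*pi/20) - (0) = 3*pi/20.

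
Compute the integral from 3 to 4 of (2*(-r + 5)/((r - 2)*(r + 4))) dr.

-8*log(2) + 3*log(7)

Factor the denominator: r**2 + 2*r - 8 = (r + 4)(r - 2).
Partial fractions: 2*(-r + 5)/((r - 2)*(r + 4)) = -3/(r + 4) + 1/(r - 2).
An antiderivative is F(r) = log(r - 2) - 3*log(r + 4).
Then F(4) - F(3) = (-8*log(2)) - (-3*log(7)) = -8*log(2) + 3*log(7).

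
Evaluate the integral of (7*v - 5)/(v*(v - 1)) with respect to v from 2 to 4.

2*log(3) + 5*log(2)

Factor the denominator: v**2 - v = v(v - 1).
Partial fractions: (7*v - 5)/(v*(v - 1)) = 5/v + 2/(v - 1).
An antiderivative is F(v) = 5*log(v) + 2*log(v - 1).
Then F(4) - F(2) = (2*log(3) + 10*log(2)) - (log(32)) = 2*log(3) + 5*log(2).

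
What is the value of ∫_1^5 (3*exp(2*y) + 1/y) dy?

An antiderivative is F(y) = 3*exp(2*y)/2 + log(y).
Then F(5) - F(1) = (log(5) + 3*exp(10)/2) - (3*exp(2)/2) = -3*exp(2)/2 + log(5) + 3*exp(10)/2.

-3*exp(2)/2 + log(5) + 3*exp(10)/2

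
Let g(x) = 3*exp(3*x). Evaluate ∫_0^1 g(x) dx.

An antiderivative is F(x) = exp(3*x).
Then F(1) - F(0) = (exp(3)) - (1) = -1 + exp(3).

-1 + exp(3)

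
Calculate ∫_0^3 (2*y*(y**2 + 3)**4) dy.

Let u = y**2 + 3, so du = 2*y dy. When y = 0, u = 3; when y = 3, u = 12.
The integral becomes ∫ u**4 du from 3 to 12, with antiderivative u**5/5.
Back in y: F(y) = (y**2 + 3)**5/5.
Then F(3) - F(0) = (248832/5) - (243/5) = 248589/5.

248589/5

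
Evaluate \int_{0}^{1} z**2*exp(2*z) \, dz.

Integrate by parts twice (u = z^2, dv = exp(2*z) dz).
An antiderivative is F(z) = (2*z**2 - 2*z + 1)*exp(2*z)/4.
Then F(1) - F(0) = (exp(2)/4) - (1/4) = -1/4 + exp(2)/4.

-1/4 + exp(2)/4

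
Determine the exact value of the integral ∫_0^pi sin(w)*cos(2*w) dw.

Use the identity sin(w)cos(2*w) = [sin(3*w) + sin(-w)]/2.
An antiderivative is F(w) = cos(w)/2 - cos(3*w)/6.
Then F(pi) - F(0) = (-1/3) - (1/3) = -2/3.

-2/3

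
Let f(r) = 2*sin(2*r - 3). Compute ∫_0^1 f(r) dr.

cos(3) - cos(1)

Let u = 2*r - 3, so du = 2 dr. When r = 0, u = -3; when r = 1, u = -1.
The integral becomes ∫ sin(u) du from -3 to -1, with antiderivative -cos(u).
Back in r: F(r) = -cos(2*r - 3).
Then F(1) - F(0) = (-cos(1)) - (-cos(3)) = cos(3) - cos(1).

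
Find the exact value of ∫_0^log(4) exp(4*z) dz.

255/4

Let u = exp(z), so du = exp(z) dz. When z = 0, u = 1; when z = log(4), u = 4.
The integral becomes ∫ u**3 du from 1 to 4, with antiderivative u**4/4.
Back in z: F(z) = exp(4*z)/4.
Then F(log(4)) - F(0) = (64) - (1/4) = 255/4.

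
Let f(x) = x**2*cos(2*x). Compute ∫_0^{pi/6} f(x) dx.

-sqrt(3)/8 + sqrt(3)*pi**2/144 + pi/24

Integrate by parts twice (u = x^2, dv = cos(2*x) dx).
An antiderivative is F(x) = x**2*sin(2*x)/2 + x*cos(2*x)/2 - sin(2*x)/4.
Then F(pi/6) - F(0) = (-sqrt(3)/8 + sqrt(3)*pi**2/144 + pi/24) - (0) = -sqrt(3)/8 + sqrt(3)*pi**2/144 + pi/24.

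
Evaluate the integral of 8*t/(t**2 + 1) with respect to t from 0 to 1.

Let u = t**2 + 1, so du = 2*t dt. When t = 0, u = 1; when t = 1, u = 2.
The integral becomes 4·∫ 1/u du from 1 to 2, with antiderivative 4*log(u).
Back in t: F(t) = 4*log(t**2 + 1).
Then F(1) - F(0) = (log(16)) - (0) = log(16).

log(16)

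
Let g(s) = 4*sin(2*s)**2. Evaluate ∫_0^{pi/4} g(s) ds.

pi/2

Use the identity sin^2(2*s) = (1 - cos(4*s))/2.
An antiderivative is F(s) = 2*s - sin(4*s)/2.
Then F(pi/4) - F(0) = (pi/2) - (0) = pi/2.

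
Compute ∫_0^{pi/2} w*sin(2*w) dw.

Integrate by parts once (u = w, dv = sin(2*w) dw).
An antiderivative is F(w) = -w*cos(2*w)/2 + sin(2*w)/4.
Then F(pi/2) - F(0) = (pi/4) - (0) = pi/4.

pi/4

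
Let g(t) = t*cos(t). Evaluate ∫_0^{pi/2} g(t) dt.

-1 + pi/2

Integrate by parts once (u = t, dv = cos(t) dt).
An antiderivative is F(t) = t*sin(t) + cos(t).
Then F(pi/2) - F(0) = (pi/2) - (1) = -1 + pi/2.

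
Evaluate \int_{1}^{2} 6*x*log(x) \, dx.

-9/2 + 12*log(2)

Integrate by parts once (u = ln x, dv = 6*x dx).
An antiderivative is F(x) = 3*x**2*(2*log(x) - 1)/2.
Then F(2) - F(1) = (-6 + 12*log(2)) - (-3/2) = -9/2 + 12*log(2).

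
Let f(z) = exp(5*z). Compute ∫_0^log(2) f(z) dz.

Let u = exp(z), so du = exp(z) dz. When z = 0, u = 1; when z = log(2), u = 2.
The integral becomes ∫ u**4 du from 1 to 2, with antiderivative u**5/5.
Back in z: F(z) = exp(5*z)/5.
Then F(log(2)) - F(0) = (32/5) - (1/5) = 31/5.

31/5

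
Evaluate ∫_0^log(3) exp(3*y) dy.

26/3

Let u = exp(y), so du = exp(y) dy. When y = 0, u = 1; when y = log(3), u = 3.
The integral becomes ∫ u**2 du from 1 to 3, with antiderivative u**3/3.
Back in y: F(y) = exp(3*y)/3.
Then F(log(3)) - F(0) = (9) - (1/3) = 26/3.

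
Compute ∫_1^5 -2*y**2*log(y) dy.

Integrate by parts once (u = ln y, dv = -2*y**2 dy).
An antiderivative is F(y) = -2*y**3*(3*log(y) - 1)/9.
Then F(5) - F(1) = (250/9 - 250*log(5)/3) - (2/9) = 248/9 - 250*log(5)/3.

248/9 - 250*log(5)/3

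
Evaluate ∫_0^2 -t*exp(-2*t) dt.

Integrate by parts once (u = t, dv = -exp(-2*t) dt).
An antiderivative is F(t) = (2*t + 1)*exp(-2*t)/4.
Then F(2) - F(0) = (5*exp(-4)/4) - (1/4) = (5 - exp(4))*exp(-4)/4.

(5 - exp(4))*exp(-4)/4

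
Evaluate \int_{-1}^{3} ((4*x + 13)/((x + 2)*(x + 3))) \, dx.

-log(3) + 5*log(5)

Factor the denominator: x**2 + 5*x + 6 = (x + 3)(x + 2).
Partial fractions: (4*x + 13)/((x + 2)*(x + 3)) = -1/(x + 3) + 5/(x + 2).
An antiderivative is F(x) = 5*log(x + 2) - log(x + 3).
Then F(3) - F(-1) = (-log(3) - log(2) + 5*log(5)) - (-log(2)) = -log(3) + 5*log(5).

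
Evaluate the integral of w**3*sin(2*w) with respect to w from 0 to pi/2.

pi*(-6 + pi**2)/16

Integrate by parts 3 times (u = w^3, dv = sin(2*w) dw).
An antiderivative is F(w) = -w**3*cos(2*w)/2 + 3*w**2*sin(2*w)/4 + 3*w*cos(2*w)/4 - 3*sin(2*w)/8.
Then F(pi/2) - F(0) = (pi*(-6 + pi**2)/16) - (0) = pi*(-6 + pi**2)/16.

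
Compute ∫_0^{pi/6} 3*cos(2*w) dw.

3*sqrt(3)/4

An antiderivative is F(w) = 3*sin(2*w)/2.
Then F(pi/6) - F(0) = (3*sqrt(3)/4) - (0) = 3*sqrt(3)/4.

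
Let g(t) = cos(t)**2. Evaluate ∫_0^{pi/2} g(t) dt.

Use the identity cos^2(t) = (1 + cos(2*t))/2.
An antiderivative is F(t) = t/2 + sin(2*t)/4.
Then F(pi/2) - F(0) = (pi/4) - (0) = pi/4.

pi/4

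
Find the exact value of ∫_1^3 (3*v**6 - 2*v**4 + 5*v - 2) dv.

29962/35

By the power rule, an antiderivative is F(v) = 3*v**7/7 - 2*v**5/5 + 5*v**2/2 - 2*v.
Then F(3) - F(1) = (59961/70) - (37/70) = 29962/35.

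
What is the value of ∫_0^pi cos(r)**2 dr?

Use the identity cos^2(r) = (1 + cos(2*r))/2.
An antiderivative is F(r) = r/2 + sin(2*r)/4.
Then F(pi) - F(0) = (pi/2) - (0) = pi/2.

pi/2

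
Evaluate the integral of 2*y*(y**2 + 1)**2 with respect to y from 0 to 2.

Let u = y**2 + 1, so du = 2*y dy. When y = 0, u = 1; when y = 2, u = 5.
The integral becomes ∫ u**2 du from 1 to 5, with antiderivative u**3/3.
Back in y: F(y) = (y**2 + 1)**3/3.
Then F(2) - F(0) = (125/3) - (1/3) = 124/3.

124/3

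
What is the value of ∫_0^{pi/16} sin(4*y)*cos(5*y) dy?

Use the identity sin(4*y)cos(5*y) = [sin(9*y) + sin(-y)]/2.
An antiderivative is F(y) = cos(y)/2 - cos(9*y)/18.
Then F(pi/16) - F(0) = (sin(pi/16)/18 + cos(pi/16)/2) - (4/9) = -4/9 + sin(pi/16)/18 + cos(pi/16)/2.

-4/9 + sin(pi/16)/18 + cos(pi/16)/2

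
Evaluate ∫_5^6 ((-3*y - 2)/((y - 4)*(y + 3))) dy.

Factor the denominator: y**2 - y - 12 = (y + 3)(y - 4).
Partial fractions: (-3*y - 2)/((y - 4)*(y + 3)) = -1/(y + 3) - 2/(y - 4).
An antiderivative is F(y) = -2*log(y - 4) - log(y + 3).
Then F(6) - F(5) = (-log(36)) - (-log(8)) = log(2/9).

log(2/9)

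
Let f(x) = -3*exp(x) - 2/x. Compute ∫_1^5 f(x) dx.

An antiderivative is F(x) = -3*exp(x) - 2*log(x).
Then F(5) - F(1) = (-3*exp(5) - log(25)) - (-3*exp(1)) = -3*exp(5) - log(25) + 3*exp(1).

-3*exp(5) - log(25) + 3*exp(1)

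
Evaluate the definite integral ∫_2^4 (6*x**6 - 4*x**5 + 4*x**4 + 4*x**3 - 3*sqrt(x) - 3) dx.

4*sqrt(2) + 429006/35

By the power rule, an antiderivative is F(x) = 6*x**7/7 - 2*x**6/3 + 4*x**5/5 + x**4 - 2*x**(3/2) - 3*x.
Then F(4) - F(2) = (1297796/105) - (10778/105 - 4*sqrt(2)) = 4*sqrt(2) + 429006/35.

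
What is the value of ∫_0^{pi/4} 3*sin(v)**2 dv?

-3/4 + 3*pi/8

Use the identity sin^2(v) = (1 - cos(2*v))/2.
An antiderivative is F(v) = 3*v/2 - 3*sin(2*v)/4.
Then F(pi/4) - F(0) = (-3/4 + 3*pi/8) - (0) = -3/4 + 3*pi/8.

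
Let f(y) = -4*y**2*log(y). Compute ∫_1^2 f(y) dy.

28/9 - 32*log(2)/3

Integrate by parts once (u = ln y, dv = -4*y**2 dy).
An antiderivative is F(y) = -4*y**3*(3*log(y) - 1)/9.
Then F(2) - F(1) = (32/9 - 32*log(2)/3) - (4/9) = 28/9 - 32*log(2)/3.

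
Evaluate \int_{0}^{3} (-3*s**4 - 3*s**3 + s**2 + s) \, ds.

-3861/20

By the power rule, an antiderivative is F(s) = -3*s**5/5 - 3*s**4/4 + s**3/3 + s**2/2.
Then F(3) - F(0) = (-3861/20) - (0) = -3861/20.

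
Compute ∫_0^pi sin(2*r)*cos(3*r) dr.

-4/5

Use the identity sin(2*r)cos(3*r) = [sin(5*r) + sin(-r)]/2.
An antiderivative is F(r) = cos(r)/2 - cos(5*r)/10.
Then F(pi) - F(0) = (-2/5) - (2/5) = -4/5.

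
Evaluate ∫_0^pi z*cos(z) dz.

-2

Integrate by parts once (u = z, dv = cos(z) dz).
An antiderivative is F(z) = z*sin(z) + cos(z).
Then F(pi) - F(0) = (-1) - (1) = -2.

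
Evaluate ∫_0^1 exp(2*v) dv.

An antiderivative is F(v) = exp(2*v)/2.
Then F(1) - F(0) = (exp(2)/2) - (1/2) = -1/2 + exp(2)/2.

-1/2 + exp(2)/2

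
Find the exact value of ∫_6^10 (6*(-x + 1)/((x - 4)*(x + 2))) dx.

Factor the denominator: x**2 - 2*x - 8 = (x + 2)(x - 4).
Partial fractions: 6*(-x + 1)/((x - 4)*(x + 2)) = -3/(x + 2) - 3/(x - 4).
An antiderivative is F(x) = -3*log(x - 4) - 3*log(x + 2).
Then F(10) - F(6) = (-6*log(3) - 9*log(2)) - (-12*log(2)) = -6*log(3) + 3*log(2).

-6*log(3) + 3*log(2)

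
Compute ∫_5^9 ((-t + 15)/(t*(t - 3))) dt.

Factor the denominator: t**2 - 3*t = t(t - 3).
Partial fractions: (-t + 15)/(t*(t - 3)) = -5/t + 4/(t - 3).
An antiderivative is F(t) = -5*log(t) + 4*log(t - 3).
Then F(9) - F(5) = (-6*log(3) + 4*log(2)) - (-5*log(5) + 4*log(2)) = -6*log(3) + 5*log(5).

-6*log(3) + 5*log(5)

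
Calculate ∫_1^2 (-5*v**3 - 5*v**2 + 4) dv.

By the power rule, an antiderivative is F(v) = -5*v**4/4 - 5*v**3/3 + 4*v.
Then F(2) - F(1) = (-76/3) - (13/12) = -317/12.

-317/12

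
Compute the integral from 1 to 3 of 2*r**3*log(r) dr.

Integrate by parts once (u = ln r, dv = 2*r**3 dr).
An antiderivative is F(r) = r**4*(4*log(r) - 1)/8.
Then F(3) - F(1) = (-81/8 + 81*log(3)/2) - (-1/8) = -10 + 81*log(3)/2.

-10 + 81*log(3)/2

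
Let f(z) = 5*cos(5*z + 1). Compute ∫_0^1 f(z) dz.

Let u = 5*z + 1, so du = 5 dz. When z = 0, u = 1; when z = 1, u = 6.
The integral becomes ∫ cos(u) du from 1 to 6, with antiderivative sin(u).
Back in z: F(z) = sin(5*z + 1).
Then F(1) - F(0) = (sin(6)) - (sin(1)) = -sin(1) + sin(6).

-sin(1) + sin(6)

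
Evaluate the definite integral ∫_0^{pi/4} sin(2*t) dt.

An antiderivative is F(t) = -cos(2*t)/2.
Then F(pi/4) - F(0) = (0) - (-1/2) = 1/2.

1/2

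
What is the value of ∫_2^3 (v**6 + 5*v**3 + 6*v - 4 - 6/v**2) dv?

By the power rule, an antiderivative is F(v) = v**7/7 + 5*v**4/4 + 3*v**2 - 4*v + 6/v.
Then F(3) - F(2) = (12059/28) - (317/7) = 10791/28.

10791/28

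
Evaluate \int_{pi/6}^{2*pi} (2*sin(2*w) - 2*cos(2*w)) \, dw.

An antiderivative is F(w) = -sin(2*w) - cos(2*w).
Then F(2*pi) - F(pi/6) = (-1) - (-sqrt(3)/2 - 1/2) = -1/2 + sqrt(3)/2.

-1/2 + sqrt(3)/2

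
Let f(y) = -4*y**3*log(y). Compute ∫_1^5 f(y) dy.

156 - 625*log(5)

Integrate by parts once (u = ln y, dv = -4*y**3 dy).
An antiderivative is F(y) = -y**4*(4*log(y) - 1)/4.
Then F(5) - F(1) = (625/4 - 625*log(5)) - (1/4) = 156 - 625*log(5).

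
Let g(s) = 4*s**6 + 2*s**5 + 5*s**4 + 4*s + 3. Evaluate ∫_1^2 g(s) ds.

By the power rule, an antiderivative is F(s) = 4*s**7/7 + s**6/3 + s**5 + 2*s**2 + 3*s.
Then F(2) - F(1) = (2950/21) - (145/21) = 935/7.

935/7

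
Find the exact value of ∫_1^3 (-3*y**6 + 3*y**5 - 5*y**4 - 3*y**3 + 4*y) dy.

By the power rule, an antiderivative is F(y) = -3*y**7/7 + y**6/2 - y**5 - 3*y**4/4 + 2*y**2.
Then F(3) - F(1) = (-24039/28) - (9/28) = -6012/7.

-6012/7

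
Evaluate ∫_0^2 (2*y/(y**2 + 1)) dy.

log(5)

Let u = y**2 + 1, so du = 2*y dy. When y = 0, u = 1; when y = 2, u = 5.
The integral becomes ∫ 1/u du from 1 to 5, with antiderivative log(u).
Back in y: F(y) = log(y**2 + 1).
Then F(2) - F(0) = (log(5)) - (0) = log(5).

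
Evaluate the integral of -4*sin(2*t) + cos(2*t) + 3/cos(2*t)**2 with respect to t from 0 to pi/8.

An antiderivative is F(t) = sin(2*t)/2 + 2*cos(2*t) + 3*tan(2*t)/2.
Then F(pi/8) - F(0) = (3/2 + 5*sqrt(2)/4) - (2) = -1/2 + 5*sqrt(2)/4.

-1/2 + 5*sqrt(2)/4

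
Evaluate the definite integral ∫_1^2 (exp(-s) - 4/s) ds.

-4*log(2) - exp(-2) + exp(-1)

An antiderivative is F(s) = -4*log(s) - exp(-s).
Then F(2) - F(1) = (-4*log(2) - exp(-2)) - (-exp(-1)) = -4*log(2) - exp(-2) + exp(-1).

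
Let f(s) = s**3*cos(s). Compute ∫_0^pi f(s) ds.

Integrate by parts 3 times (u = s^3, dv = cos(s) ds).
An antiderivative is F(s) = s**3*sin(s) + 3*s**2*cos(s) - 6*s*sin(s) - 6*cos(s).
Then F(pi) - F(0) = (6 - 3*pi**2) - (-6) = 12 - 3*pi**2.

12 - 3*pi**2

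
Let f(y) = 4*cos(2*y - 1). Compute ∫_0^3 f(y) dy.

Let u = 2*y - 1, so du = 2 dy. When y = 0, u = -1; when y = 3, u = 5.
The integral becomes 2·∫ cos(u) du from -1 to 5, with antiderivative 2*sin(u).
Back in y: F(y) = 2*sin(2*y - 1).
Then F(3) - F(0) = (2*sin(5)) - (-2*sin(1)) = 2*sin(5) + 2*sin(1).

2*sin(5) + 2*sin(1)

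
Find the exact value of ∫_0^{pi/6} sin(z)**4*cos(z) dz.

Let u = sin(z), so du = cos(z) dz. When z = 0, u = 0; when z = pi/6, u = 1/2.
The integral becomes ∫ u**4 du from 0 to 1/2, with antiderivative u**5/5.
Back in z: F(z) = sin(z)**5/5.
Then F(pi/6) - F(0) = (1/160) - (0) = 1/160.

1/160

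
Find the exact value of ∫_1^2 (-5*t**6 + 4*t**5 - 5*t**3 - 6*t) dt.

By the power rule, an antiderivative is F(t) = -5*t**7/7 + 2*t**6/3 - 5*t**4/4 - 3*t**2.
Then F(2) - F(1) = (-1696/21) - (-361/84) = -2141/28.

-2141/28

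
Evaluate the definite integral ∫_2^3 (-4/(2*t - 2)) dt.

-log(4)

An antiderivative is F(t) = -2*log(2*t - 2).
Then F(3) - F(2) = (-log(16)) - (-log(4)) = -log(4).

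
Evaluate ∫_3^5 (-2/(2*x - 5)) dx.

-log(5)

An antiderivative is F(x) = -log(2*x - 5).
Then F(5) - F(3) = (-log(5)) - (0) = -log(5).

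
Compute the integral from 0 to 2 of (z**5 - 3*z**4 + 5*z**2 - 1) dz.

14/5

By the power rule, an antiderivative is F(z) = z**6/6 - 3*z**5/5 + 5*z**3/3 - z.
Then F(2) - F(0) = (14/5) - (0) = 14/5.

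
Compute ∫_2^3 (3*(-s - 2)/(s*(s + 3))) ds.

log(10/27)

Factor the denominator: s**2 + 3*s = (s + 3)s.
Partial fractions: 3*(-s - 2)/(s*(s + 3)) = -1/(s + 3) - 2/s.
An antiderivative is F(s) = -2*log(s) - log(s + 3).
Then F(3) - F(2) = (-log(54)) - (-log(20)) = log(10/27).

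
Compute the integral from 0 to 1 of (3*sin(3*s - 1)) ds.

-cos(2) + cos(1)

Let u = 3*s - 1, so du = 3 ds. When s = 0, u = -1; when s = 1, u = 2.
The integral becomes ∫ sin(u) du from -1 to 2, with antiderivative -cos(u).
Back in s: F(s) = -cos(3*s - 1).
Then F(1) - F(0) = (-cos(2)) - (-cos(1)) = -cos(2) + cos(1).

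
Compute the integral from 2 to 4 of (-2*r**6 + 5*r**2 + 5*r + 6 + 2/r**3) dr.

By the power rule, an antiderivative is F(r) = -2*r**7/7 + 5*r**3/3 + 5*r**2/2 + 6*r - 1/r**2.
Then F(4) - F(2) = (-1515541/336) - (-125/84) = -1515041/336.

-1515041/336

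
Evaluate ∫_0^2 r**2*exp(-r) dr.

Integrate by parts twice (u = r^2, dv = exp(-r) dr).
An antiderivative is F(r) = (-r**2 - 2*r - 2)*exp(-r).
Then F(2) - F(0) = (-10*exp(-2)) - (-2) = 2 - 10*exp(-2).

2 - 10*exp(-2)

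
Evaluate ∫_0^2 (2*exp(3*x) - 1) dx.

-8/3 + 2*exp(6)/3

An antiderivative is F(x) = 2*exp(3*x)/3 - x.
Then F(2) - F(0) = (-2 + 2*exp(6)/3) - (2/3) = -8/3 + 2*exp(6)/3.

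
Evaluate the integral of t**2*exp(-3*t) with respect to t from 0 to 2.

2/27 - 50*exp(-6)/27

Integrate by parts twice (u = t^2, dv = exp(-3*t) dt).
An antiderivative is F(t) = (-9*t**2 - 6*t - 2)*exp(-3*t)/27.
Then F(2) - F(0) = (-50*exp(-6)/27) - (-2/27) = 2/27 - 50*exp(-6)/27.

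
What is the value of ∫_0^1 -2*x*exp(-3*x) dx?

-2/9 + 8*exp(-3)/9

Integrate by parts once (u = x, dv = -2*exp(-3*x) dx).
An antiderivative is F(x) = (6*x + 2)*exp(-3*x)/9.
Then F(1) - F(0) = (8*exp(-3)/9) - (2/9) = -2/9 + 8*exp(-3)/9.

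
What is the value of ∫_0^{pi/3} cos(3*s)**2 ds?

Use the identity cos^2(3*s) = (1 + cos(6*s))/2.
An antiderivative is F(s) = s/2 + sin(6*s)/12.
Then F(pi/3) - F(0) = (pi/6) - (0) = pi/6.

pi/6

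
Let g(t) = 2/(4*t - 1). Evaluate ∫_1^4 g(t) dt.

An antiderivative is F(t) = log(4*t - 1)/2.
Then F(4) - F(1) = (log(15)/2) - (log(3)/2) = log(5)/2.

log(5)/2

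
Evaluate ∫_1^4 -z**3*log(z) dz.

255/16 - 128*log(2)

Integrate by parts once (u = ln z, dv = -z**3 dz).
An antiderivative is F(z) = -z**4*(4*log(z) - 1)/16.
Then F(4) - F(1) = (16 - 128*log(2)) - (1/16) = 255/16 - 128*log(2).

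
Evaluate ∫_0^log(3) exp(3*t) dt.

26/3

Let u = exp(t), so du = exp(t) dt. When t = 0, u = 1; when t = log(3), u = 3.
The integral becomes ∫ u**2 du from 1 to 3, with antiderivative u**3/3.
Back in t: F(t) = exp(3*t)/3.
Then F(log(3)) - F(0) = (9) - (1/3) = 26/3.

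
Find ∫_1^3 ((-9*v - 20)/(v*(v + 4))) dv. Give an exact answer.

Factor the denominator: v**2 + 4*v = (v + 4)v.
Partial fractions: (-9*v - 20)/(v*(v + 4)) = -4/(v + 4) - 5/v.
An antiderivative is F(v) = -5*log(v) - 4*log(v + 4).
Then F(3) - F(1) = (-4*log(7) - 5*log(3)) - (-4*log(5)) = -4*log(7) - 5*log(3) + 4*log(5).

-4*log(7) - 5*log(3) + 4*log(5)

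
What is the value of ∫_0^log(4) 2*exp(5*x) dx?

2046/5

Let u = exp(x), so du = exp(x) dx. When x = 0, u = 1; when x = log(4), u = 4.
The integral becomes 2·∫ u**4 du from 1 to 4, with antiderivative 2*u**5/5.
Back in x: F(x) = 2*exp(5*x)/5.
Then F(log(4)) - F(0) = (2048/5) - (2/5) = 2046/5.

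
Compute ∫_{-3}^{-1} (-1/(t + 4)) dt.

-log(3)

An antiderivative is F(t) = -log(t + 4).
Then F(-1) - F(-3) = (-log(3)) - (0) = -log(3).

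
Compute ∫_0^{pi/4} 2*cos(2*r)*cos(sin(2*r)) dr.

Let u = sin(2*r), so du = 2*cos(2*r) dr. When r = 0, u = 0; when r = pi/4, u = 1.
The integral becomes ∫ cos(u) du from 0 to 1, with antiderivative sin(u).
Back in r: F(r) = sin(sin(2*r)).
Then F(pi/4) - F(0) = (sin(1)) - (0) = sin(1).

sin(1)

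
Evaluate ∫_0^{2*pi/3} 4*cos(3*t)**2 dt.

Use the identity cos^2(3*t) = (1 + cos(6*t))/2.
An antiderivative is F(t) = 2*t + sin(6*t)/3.
Then F(2*pi/3) - F(0) = (4*pi/3) - (0) = 4*pi/3.

4*pi/3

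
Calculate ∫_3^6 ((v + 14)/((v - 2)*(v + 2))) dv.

-log(2) + 3*log(5)

Factor the denominator: v**2 - 4 = (v + 2)(v - 2).
Partial fractions: (v + 14)/((v - 2)*(v + 2)) = -3/(v + 2) + 4/(v - 2).
An antiderivative is F(v) = 4*log(v - 2) - 3*log(v + 2).
Then F(6) - F(3) = (-log(2)) - (-3*log(5)) = -log(2) + 3*log(5).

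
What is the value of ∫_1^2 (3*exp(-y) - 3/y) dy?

-3*log(2) - 3*exp(-2) + 3*exp(-1)

An antiderivative is F(y) = -3*log(y) - 3*exp(-y).
Then F(2) - F(1) = (-3*log(2) - 3*exp(-2)) - (-3*exp(-1)) = -3*log(2) - 3*exp(-2) + 3*exp(-1).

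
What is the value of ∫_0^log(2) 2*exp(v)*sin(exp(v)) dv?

Let u = exp(v), so du = exp(v) dv. When v = 0, u = 1; when v = log(2), u = 2.
The integral becomes 2·∫ sin(u) du from 1 to 2, with antiderivative -2*cos(u).
Back in v: F(v) = -2*cos(exp(v)).
Then F(log(2)) - F(0) = (-2*cos(2)) - (-2*cos(1)) = -2*cos(2) + 2*cos(1).

-2*cos(2) + 2*cos(1)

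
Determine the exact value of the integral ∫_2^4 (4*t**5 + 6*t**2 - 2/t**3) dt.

By the power rule, an antiderivative is F(t) = 2*t**6/3 + 2*t**3 + t**(-2).
Then F(4) - F(2) = (137219/48) - (707/12) = 44797/16.

44797/16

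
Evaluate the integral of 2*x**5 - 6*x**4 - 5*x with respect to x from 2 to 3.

-1321/30

By the power rule, an antiderivative is F(x) = x**6/3 - 6*x**5/5 - 5*x**2/2.
Then F(3) - F(2) = (-711/10) - (-406/15) = -1321/30.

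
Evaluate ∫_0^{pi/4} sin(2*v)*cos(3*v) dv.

-2/5 + 3*sqrt(2)/10

Use the identity sin(2*v)cos(3*v) = [sin(5*v) + sin(-v)]/2.
An antiderivative is F(v) = cos(v)/2 - cos(5*v)/10.
Then F(pi/4) - F(0) = (3*sqrt(2)/10) - (2/5) = -2/5 + 3*sqrt(2)/10.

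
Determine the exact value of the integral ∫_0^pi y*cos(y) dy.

Integrate by parts once (u = y, dv = cos(y) dy).
An antiderivative is F(y) = y*sin(y) + cos(y).
Then F(pi) - F(0) = (-1) - (1) = -2.

-2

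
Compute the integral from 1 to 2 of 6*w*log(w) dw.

-9/2 + 12*log(2)

Integrate by parts once (u = ln w, dv = 6*w dw).
An antiderivative is F(w) = 3*w**2*(2*log(w) - 1)/2.
Then F(2) - F(1) = (-6 + 12*log(2)) - (-3/2) = -9/2 + 12*log(2).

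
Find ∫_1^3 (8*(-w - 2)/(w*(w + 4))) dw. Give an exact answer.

-4*log(7) - 4*log(3) + 4*log(5)

Factor the denominator: w**2 + 4*w = (w + 4)w.
Partial fractions: 8*(-w - 2)/(w*(w + 4)) = -4/(w + 4) - 4/w.
An antiderivative is F(w) = -4*log(w) - 4*log(w + 4).
Then F(3) - F(1) = (-4*log(7) - 4*log(3)) - (-4*log(5)) = -4*log(7) - 4*log(3) + 4*log(5).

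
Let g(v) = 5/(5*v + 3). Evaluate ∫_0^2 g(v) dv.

Let u = 5*v + 3, so du = 5 dv. When v = 0, u = 3; when v = 2, u = 13.
The integral becomes ∫ 1/u du from 3 to 13, with antiderivative log(u).
Back in v: F(v) = log(5*v + 3).
Then F(2) - F(0) = (log(13)) - (log(3)) = log(13/3).

log(13/3)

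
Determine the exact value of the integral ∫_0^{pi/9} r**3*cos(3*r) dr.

Integrate by parts 3 times (u = r^3, dv = cos(3*r) dr).
An antiderivative is F(r) = r**3*sin(3*r)/3 + r**2*cos(3*r)/3 - 2*r*sin(3*r)/9 - 2*cos(3*r)/27.
Then F(pi/9) - F(0) = (-sqrt(3)*pi/81 - 1/27 + sqrt(3)*pi**3/4374 + pi**2/486) - (-2/27) = -sqrt(3)*pi/81 + sqrt(3)*pi**3/4374 + pi**2/486 + 1/27.

-sqrt(3)*pi/81 + sqrt(3)*pi**3/4374 + pi**2/486 + 1/27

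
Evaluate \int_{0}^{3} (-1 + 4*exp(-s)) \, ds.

An antiderivative is F(s) = -s - 4*exp(-s).
Then F(3) - F(0) = (-3 - 4*exp(-3)) - (-4) = 1 - 4*exp(-3).

1 - 4*exp(-3)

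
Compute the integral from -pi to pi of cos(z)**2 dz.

pi

Use the identity cos^2(z) = (1 + cos(2*z))/2.
An antiderivative is F(z) = z/2 + sin(2*z)/4.
Then F(pi) - F(-pi) = (pi/2) - (-pi/2) = pi.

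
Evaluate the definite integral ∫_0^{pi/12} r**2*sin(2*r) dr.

-1/4 - sqrt(3)*pi**2/576 + pi/48 + sqrt(3)/8

Integrate by parts twice (u = r^2, dv = sin(2*r) dr).
An antiderivative is F(r) = -r**2*cos(2*r)/2 + r*sin(2*r)/2 + cos(2*r)/4.
Then F(pi/12) - F(0) = (-sqrt(3)*pi**2/576 + pi/48 + sqrt(3)/8) - (1/4) = -1/4 - sqrt(3)*pi**2/576 + pi/48 + sqrt(3)/8.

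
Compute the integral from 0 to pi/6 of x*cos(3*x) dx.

-1/9 + pi/18

Integrate by parts once (u = x, dv = cos(3*x) dx).
An antiderivative is F(x) = x*sin(3*x)/3 + cos(3*x)/9.
Then F(pi/6) - F(0) = (pi/18) - (1/9) = -1/9 + pi/18.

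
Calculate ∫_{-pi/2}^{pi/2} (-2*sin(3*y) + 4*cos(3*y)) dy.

-8/3

An antiderivative is F(y) = 4*sin(3*y)/3 + 2*cos(3*y)/3.
Then F(pi/2) - F(-pi/2) = (-4/3) - (4/3) = -8/3.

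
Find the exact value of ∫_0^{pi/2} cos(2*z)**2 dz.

pi/4

Use the identity cos^2(2*z) = (1 + cos(4*z))/2.
An antiderivative is F(z) = z/2 + sin(4*z)/8.
Then F(pi/2) - F(0) = (pi/4) - (0) = pi/4.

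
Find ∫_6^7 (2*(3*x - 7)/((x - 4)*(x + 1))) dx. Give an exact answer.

-4*log(7) + 2*log(3) + 10*log(2)

Factor the denominator: x**2 - 3*x - 4 = (x + 1)(x - 4).
Partial fractions: 2*(3*x - 7)/((x - 4)*(x + 1)) = 4/(x + 1) + 2/(x - 4).
An antiderivative is F(x) = 2*log(x - 4) + 4*log(x + 1).
Then F(7) - F(6) = (2*log(3) + 12*log(2)) - (2*log(2) + 4*log(7)) = -4*log(7) + 2*log(3) + 10*log(2).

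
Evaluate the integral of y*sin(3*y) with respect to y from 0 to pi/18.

Integrate by parts once (u = y, dv = sin(3*y) dy).
An antiderivative is F(y) = -y*cos(3*y)/3 + sin(3*y)/9.
Then F(pi/18) - F(0) = (-sqrt(3)*pi/108 + 1/18) - (0) = -sqrt(3)*pi/108 + 1/18.

-sqrt(3)*pi/108 + 1/18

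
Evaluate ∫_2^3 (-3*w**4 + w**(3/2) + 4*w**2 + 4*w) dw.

By the power rule, an antiderivative is F(w) = 2*w**(5/2)/5 - 3*w**5/5 + 4*w**3/3 + 2*w**2.
Then F(3) - F(2) = (-459/5 + 18*sqrt(3)/5) - (-8/15 + 8*sqrt(2)/5) = -1369/15 - 8*sqrt(2)/5 + 18*sqrt(3)/5.

-1369/15 - 8*sqrt(2)/5 + 18*sqrt(3)/5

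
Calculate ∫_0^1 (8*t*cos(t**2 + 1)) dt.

-4*sin(1) + 4*sin(2)

Let u = t**2 + 1, so du = 2*t dt. When t = 0, u = 1; when t = 1, u = 2.
The integral becomes 4·∫ cos(u) du from 1 to 2, with antiderivative 4*sin(u).
Back in t: F(t) = 4*sin(t**2 + 1).
Then F(1) - F(0) = (4*sin(2)) - (4*sin(1)) = -4*sin(1) + 4*sin(2).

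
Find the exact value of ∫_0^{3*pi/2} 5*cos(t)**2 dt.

15*pi/4

Use the identity cos^2(t) = (1 + cos(2*t))/2.
An antiderivative is F(t) = 5*t/2 + 5*sin(2*t)/4.
Then F(3*pi/2) - F(0) = (15*pi/4) - (0) = 15*pi/4.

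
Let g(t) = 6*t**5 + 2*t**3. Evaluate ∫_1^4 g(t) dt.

By the power rule, an antiderivative is F(t) = t**6 + t**4/2.
Then F(4) - F(1) = (4224) - (3/2) = 8445/2.

8445/2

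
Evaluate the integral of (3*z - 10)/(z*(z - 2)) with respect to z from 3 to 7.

-5*log(3) - 2*log(5) + 5*log(7)

Factor the denominator: z**2 - 2*z = z(z - 2).
Partial fractions: (3*z - 10)/(z*(z - 2)) = 5/z - 2/(z - 2).
An antiderivative is F(z) = 5*log(z) - 2*log(z - 2).
Then F(7) - F(3) = (-2*log(5) + 5*log(7)) - (5*log(3)) = -5*log(3) - 2*log(5) + 5*log(7).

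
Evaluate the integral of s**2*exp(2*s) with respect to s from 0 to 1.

-1/4 + exp(2)/4

Integrate by parts twice (u = s^2, dv = exp(2*s) ds).
An antiderivative is F(s) = (2*s**2 - 2*s + 1)*exp(2*s)/4.
Then F(1) - F(0) = (exp(2)/4) - (1/4) = -1/4 + exp(2)/4.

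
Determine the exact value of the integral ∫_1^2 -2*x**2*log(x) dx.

Integrate by parts once (u = ln x, dv = -2*x**2 dx).
An antiderivative is F(x) = -2*x**3*(3*log(x) - 1)/9.
Then F(2) - F(1) = (16/9 - 16*log(2)/3) - (2/9) = 14/9 - 16*log(2)/3.

14/9 - 16*log(2)/3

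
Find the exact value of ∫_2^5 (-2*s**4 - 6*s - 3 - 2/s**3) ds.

By the power rule, an antiderivative is F(s) = -2*s**5/5 - 3*s**2 - 3*s + s**(-2).
Then F(5) - F(2) = (-33499/25) - (-611/20) = -130941/100.

-130941/100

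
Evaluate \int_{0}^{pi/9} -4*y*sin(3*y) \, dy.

Integrate by parts once (u = y, dv = -4*sin(3*y) dy).
An antiderivative is F(y) = 4*y*cos(3*y)/3 - 4*sin(3*y)/9.
Then F(pi/9) - F(0) = (-2*sqrt(3)/9 + 2*pi/27) - (0) = -2*sqrt(3)/9 + 2*pi/27.

-2*sqrt(3)/9 + 2*pi/27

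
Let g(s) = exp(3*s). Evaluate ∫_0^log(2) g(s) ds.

Let u = exp(s), so du = exp(s) ds. When s = 0, u = 1; when s = log(2), u = 2.
The integral becomes ∫ u**2 du from 1 to 2, with antiderivative u**3/3.
Back in s: F(s) = exp(3*s)/3.
Then F(log(2)) - F(0) = (8/3) - (1/3) = 7/3.

7/3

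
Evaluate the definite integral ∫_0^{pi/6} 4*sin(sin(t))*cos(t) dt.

4 - 4*cos(1/2)

Let u = sin(t), so du = cos(t) dt. When t = 0, u = 0; when t = pi/6, u = 1/2.
The integral becomes 4·∫ sin(u) du from 0 to 1/2, with antiderivative -4*cos(u).
Back in t: F(t) = -4*cos(sin(t)).
Then F(pi/6) - F(0) = (-4*cos(1/2)) - (-4) = 4 - 4*cos(1/2).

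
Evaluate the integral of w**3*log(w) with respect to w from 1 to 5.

-39 + 625*log(5)/4

Integrate by parts once (u = ln w, dv = w**3 dw).
An antiderivative is F(w) = w**4*(4*log(w) - 1)/16.
Then F(5) - F(1) = (-625/16 + 625*log(5)/4) - (-1/16) = -39 + 625*log(5)/4.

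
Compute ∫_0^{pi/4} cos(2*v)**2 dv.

Use the identity cos^2(2*v) = (1 + cos(4*v))/2.
An antiderivative is F(v) = v/2 + sin(4*v)/8.
Then F(pi/4) - F(0) = (pi/8) - (0) = pi/8.

pi/8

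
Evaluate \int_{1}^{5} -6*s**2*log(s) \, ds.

Integrate by parts once (u = ln s, dv = -6*s**2 ds).
An antiderivative is F(s) = -2*s**3*(3*log(s) - 1)/3.
Then F(5) - F(1) = (250/3 - 250*log(5)) - (2/3) = 248/3 - 250*log(5).

248/3 - 250*log(5)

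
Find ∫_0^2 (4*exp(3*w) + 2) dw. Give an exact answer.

8/3 + 4*exp(6)/3

An antiderivative is F(w) = 4*exp(3*w)/3 + 2*w.
Then F(2) - F(0) = (4 + 4*exp(6)/3) - (4/3) = 8/3 + 4*exp(6)/3.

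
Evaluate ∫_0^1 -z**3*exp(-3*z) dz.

Integrate by parts 3 times (u = z^3, dv = -exp(-3*z) dz).
An antiderivative is F(z) = (9*z**3 + 9*z**2 + 6*z + 2)*exp(-3*z)/27.
Then F(1) - F(0) = (26*exp(-3)/27) - (2/27) = -2/27 + 26*exp(-3)/27.

-2/27 + 26*exp(-3)/27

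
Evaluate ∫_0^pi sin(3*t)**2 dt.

Use the identity sin^2(3*t) = (1 - cos(6*t))/2.
An antiderivative is F(t) = t/2 - sin(6*t)/12.
Then F(pi) - F(0) = (pi/2) - (0) = pi/2.

pi/2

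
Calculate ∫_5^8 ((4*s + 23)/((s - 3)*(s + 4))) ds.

-7*log(2) + log(3) + 5*log(5)

Factor the denominator: s**2 + s - 12 = (s + 4)(s - 3).
Partial fractions: (4*s + 23)/((s - 3)*(s + 4)) = -1/(s + 4) + 5/(s - 3).
An antiderivative is F(s) = 5*log(s - 3) - log(s + 4).
Then F(8) - F(5) = (-2*log(2) - log(3) + 5*log(5)) - (log(32/9)) = -7*log(2) + log(3) + 5*log(5).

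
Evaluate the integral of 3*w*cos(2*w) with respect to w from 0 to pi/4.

Integrate by parts once (u = w, dv = 3*cos(2*w) dw).
An antiderivative is F(w) = 3*w*sin(2*w)/2 + 3*cos(2*w)/4.
Then F(pi/4) - F(0) = (3*pi/8) - (3/4) = -3/4 + 3*pi/8.

-3/4 + 3*pi/8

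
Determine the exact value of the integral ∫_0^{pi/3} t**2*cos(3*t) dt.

-2*pi/27

Integrate by parts twice (u = t^2, dv = cos(3*t) dt).
An antiderivative is F(t) = t**2*sin(3*t)/3 + 2*t*cos(3*t)/9 - 2*sin(3*t)/27.
Then F(pi/3) - F(0) = (-2*pi/27) - (0) = -2*pi/27.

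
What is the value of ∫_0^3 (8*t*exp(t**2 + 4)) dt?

-4*(1 - exp(9))*exp(4)

Let u = t**2 + 4, so du = 2*t dt. When t = 0, u = 4; when t = 3, u = 13.
The integral becomes 4·∫ exp(u) du from 4 to 13, with antiderivative 4*exp(u).
Back in t: F(t) = 4*exp(t**2 + 4).
Then F(3) - F(0) = (4*exp(13)) - (4*exp(4)) = -4*(1 - exp(9))*exp(4).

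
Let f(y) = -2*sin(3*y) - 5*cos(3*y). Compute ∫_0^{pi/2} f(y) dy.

An antiderivative is F(y) = -5*sin(3*y)/3 + 2*cos(3*y)/3.
Then F(pi/2) - F(0) = (5/3) - (2/3) = 1.

1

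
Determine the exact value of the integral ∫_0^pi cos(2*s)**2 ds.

pi/2

Use the identity cos^2(2*s) = (1 + cos(4*s))/2.
An antiderivative is F(s) = s/2 + sin(4*s)/8.
Then F(pi) - F(0) = (pi/2) - (0) = pi/2.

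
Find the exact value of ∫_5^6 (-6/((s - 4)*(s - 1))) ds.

log(25/64)

Factor the denominator: s**2 - 5*s + 4 = (s - 1)(s - 4).
Partial fractions: -6/((s - 4)*(s - 1)) = 2/(s - 1) - 2/(s - 4).
An antiderivative is F(s) = -2*log(s - 4) + 2*log(s - 1).
Then F(6) - F(5) = (log(25/4)) - (log(16)) = log(25/64).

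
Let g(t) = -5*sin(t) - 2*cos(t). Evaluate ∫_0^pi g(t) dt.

An antiderivative is F(t) = -2*sin(t) + 5*cos(t).
Then F(pi) - F(0) = (-5) - (5) = -10.

-10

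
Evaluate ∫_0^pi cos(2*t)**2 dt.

Use the identity cos^2(2*t) = (1 + cos(4*t))/2.
An antiderivative is F(t) = t/2 + sin(4*t)/8.
Then F(pi) - F(0) = (pi/2) - (0) = pi/2.

pi/2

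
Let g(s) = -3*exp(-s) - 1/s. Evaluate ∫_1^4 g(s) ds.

(-log(4**exp(4)) - 3*exp(3) + 3)*exp(-4)

An antiderivative is F(s) = -log(s) + 3*exp(-s).
Then F(4) - F(1) = ((3 - log(4**exp(4)))*exp(-4)) - (3*exp(-1)) = (-log(4**exp(4)) - 3*exp(3) + 3)*exp(-4).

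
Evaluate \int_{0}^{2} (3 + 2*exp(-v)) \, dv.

8 - 2*exp(-2)

An antiderivative is F(v) = 3*v - 2*exp(-v).
Then F(2) - F(0) = (6 - 2*exp(-2)) - (-2) = 8 - 2*exp(-2).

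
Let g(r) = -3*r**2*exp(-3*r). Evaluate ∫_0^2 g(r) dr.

-2/9 + 50*exp(-6)/9

Integrate by parts twice (u = r^2, dv = -3*exp(-3*r) dr).
An antiderivative is F(r) = (9*r**2 + 6*r + 2)*exp(-3*r)/9.
Then F(2) - F(0) = (50*exp(-6)/9) - (2/9) = -2/9 + 50*exp(-6)/9.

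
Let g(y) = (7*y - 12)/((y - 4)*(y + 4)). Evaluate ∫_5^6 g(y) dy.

Factor the denominator: y**2 - 16 = (y + 4)(y - 4).
Partial fractions: (7*y - 12)/((y - 4)*(y + 4)) = 5/(y + 4) + 2/(y - 4).
An antiderivative is F(y) = 2*log(y - 4) + 5*log(y + 4).
Then F(6) - F(5) = (7*log(2) + 5*log(5)) - (10*log(3)) = -10*log(3) + 7*log(2) + 5*log(5).

-10*log(3) + 7*log(2) + 5*log(5)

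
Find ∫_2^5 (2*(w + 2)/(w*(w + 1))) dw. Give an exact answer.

-6*log(2) + 4*log(5)

Factor the denominator: w**2 + w = (w + 1)w.
Partial fractions: 2*(w + 2)/(w*(w + 1)) = -2/(w + 1) + 4/w.
An antiderivative is F(w) = 4*log(w) - 2*log(w + 1).
Then F(5) - F(2) = (-2*log(3) - 2*log(2) + 4*log(5)) - (log(16/9)) = -6*log(2) + 4*log(5).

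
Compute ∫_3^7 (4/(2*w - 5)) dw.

log(81)

An antiderivative is F(w) = 2*log(2*w - 5).
Then F(7) - F(3) = (log(81)) - (0) = log(81).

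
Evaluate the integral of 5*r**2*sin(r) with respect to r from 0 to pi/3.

Integrate by parts twice (u = r^2, dv = 5*sin(r) dr).
An antiderivative is F(r) = -5*r**2*cos(r) + 10*r*sin(r) + 10*cos(r).
Then F(pi/3) - F(0) = (-5*pi**2/18 + 5 + 5*sqrt(3)*pi/3) - (10) = -5 - 5*pi**2/18 + 5*sqrt(3)*pi/3.

-5 - 5*pi**2/18 + 5*sqrt(3)*pi/3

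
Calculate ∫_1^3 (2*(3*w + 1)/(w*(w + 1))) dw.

Factor the denominator: w**2 + w = (w + 1)w.
Partial fractions: 2*(3*w + 1)/(w*(w + 1)) = 4/(w + 1) + 2/w.
An antiderivative is F(w) = 2*log(w) + 4*log(w + 1).
Then F(3) - F(1) = (2*log(3) + 8*log(2)) - (log(16)) = 2*log(3) + 4*log(2).

2*log(3) + 4*log(2)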